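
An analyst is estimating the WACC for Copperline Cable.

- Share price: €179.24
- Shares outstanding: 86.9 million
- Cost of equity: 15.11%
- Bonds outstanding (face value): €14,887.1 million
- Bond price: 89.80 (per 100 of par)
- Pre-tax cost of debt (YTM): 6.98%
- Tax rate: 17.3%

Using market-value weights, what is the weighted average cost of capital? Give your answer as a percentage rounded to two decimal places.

10.80%

Market value of equity E = 179.24 × 86.9m = 15575.956m. Market value of debt D = 14887.1m × 89.8/100 = 13368.6158m.
Total capital V = 15575.956 + 13368.6158 = 28944.5718.
Equity: weight = 15575.956/28944.5718 = 0.5381; cost = 15.11%.
Bonds outstanding: weight = 13368.6158/28944.5718 = 0.4619; after-tax cost = 6.98% × (1 − 17.3%) = 5.7725%.
WACC = 0.5381 × 15.1100% + 0.4619 × 5.7725% = 10.7973%.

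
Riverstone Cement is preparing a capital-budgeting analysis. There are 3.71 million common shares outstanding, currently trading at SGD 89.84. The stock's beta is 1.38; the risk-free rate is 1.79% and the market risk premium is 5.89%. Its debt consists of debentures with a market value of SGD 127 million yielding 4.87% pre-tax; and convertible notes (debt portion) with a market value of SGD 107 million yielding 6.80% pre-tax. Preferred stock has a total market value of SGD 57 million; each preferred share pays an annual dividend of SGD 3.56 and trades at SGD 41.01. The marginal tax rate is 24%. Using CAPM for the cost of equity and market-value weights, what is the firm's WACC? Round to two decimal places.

Cost of equity via CAPM: Re = 1.79% + 1.38 × 5.89% = 9.9182%.
Cost of preferred: Rp = 3.56 / 41.01 = 8.6808%.
Market value of equity E = 89.84 × 3.71m = 333.3064m.
Total capital V = 333.3064 + 57 + 127 + 107 = 624.3064.
Equity: weight = 333.3064/624.3064 = 0.5339; cost = 9.9182%.
Preferred: weight = 57/624.3064 = 0.0913; cost = 8.6808%.
Debentures: weight = 127/624.3064 = 0.2034; after-tax cost = 4.87% × (1 − 24%) = 3.7012%.
Convertible notes (debt portion): weight = 107/624.3064 = 0.1714; after-tax cost = 6.8% × (1 − 24%) = 5.1680%.
WACC = 0.5339 × 9.9182% + 0.0913 × 8.6808% + 0.2034 × 3.7012% + 0.1714 × 5.1680% = 7.7264%.

7.73%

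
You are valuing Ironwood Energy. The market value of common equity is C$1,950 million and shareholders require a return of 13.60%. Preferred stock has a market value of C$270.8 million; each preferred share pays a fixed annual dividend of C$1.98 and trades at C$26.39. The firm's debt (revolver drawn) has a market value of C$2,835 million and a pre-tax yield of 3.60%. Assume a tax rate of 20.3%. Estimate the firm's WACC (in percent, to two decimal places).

Cost of preferred: Rp = 1.98 / 26.39 = 7.5028%.
Total capital V = 1950 + 270.8 + 2835 = 5055.8.
Equity: weight = 1950/5055.8 = 0.3857; cost = 13.6%.
Preferred: weight = 270.8/5055.8 = 0.0536; cost = 7.5028%.
Revolver drawn: weight = 2835/5055.8 = 0.5607; after-tax cost = 3.6% × (1 − 20.3%) = 2.8692%.
WACC = 0.3857 × 13.6000% + 0.0536 × 7.5028% + 0.5607 × 2.8692% = 7.2562%.

7.26%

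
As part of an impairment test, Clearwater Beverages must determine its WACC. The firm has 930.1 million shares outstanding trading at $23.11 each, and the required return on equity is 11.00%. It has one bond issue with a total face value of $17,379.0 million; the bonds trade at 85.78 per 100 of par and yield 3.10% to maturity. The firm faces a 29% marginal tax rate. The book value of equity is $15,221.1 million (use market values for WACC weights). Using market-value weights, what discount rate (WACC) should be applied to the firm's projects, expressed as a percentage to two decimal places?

Market value of equity E = 23.11 × 930.1m = 21494.611m. Market value of debt D = 17379m × 85.78/100 = 14907.7062m.
Total capital V = 21494.611 + 14907.7062 = 36402.3172.
Equity: weight = 21494.611/36402.3172 = 0.5905; cost = 11%.
Bonds outstanding: weight = 14907.7062/36402.3172 = 0.4095; after-tax cost = 3.1% × (1 − 29%) = 2.2010%.
WACC = 0.5905 × 11.0000% + 0.4095 × 2.2010% = 7.3966%.

7.40%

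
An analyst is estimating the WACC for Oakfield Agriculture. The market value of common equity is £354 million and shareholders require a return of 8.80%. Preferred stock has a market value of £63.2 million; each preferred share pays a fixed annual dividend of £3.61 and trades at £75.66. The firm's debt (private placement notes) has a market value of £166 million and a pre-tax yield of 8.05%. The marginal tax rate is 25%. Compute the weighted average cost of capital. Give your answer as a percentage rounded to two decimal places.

Cost of preferred: Rp = 3.61 / 75.66 = 4.7713%.
Total capital V = 354 + 63.2 + 166 = 583.2.
Equity: weight = 354/583.2 = 0.6070; cost = 8.8%.
Preferred: weight = 63.2/583.2 = 0.1084; cost = 4.7713%.
Private placement notes: weight = 166/583.2 = 0.2846; after-tax cost = 8.05% × (1 − 25%) = 6.0375%.
WACC = 0.6070 × 8.8000% + 0.1084 × 4.7713% + 0.2846 × 6.0375% = 7.5771%.

7.58%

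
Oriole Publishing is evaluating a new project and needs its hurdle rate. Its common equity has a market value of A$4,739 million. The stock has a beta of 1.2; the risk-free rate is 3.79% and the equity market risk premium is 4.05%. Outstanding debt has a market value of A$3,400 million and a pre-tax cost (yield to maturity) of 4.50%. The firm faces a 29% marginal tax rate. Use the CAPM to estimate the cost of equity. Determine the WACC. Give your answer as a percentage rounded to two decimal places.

6.37%

Cost of equity via CAPM: Re = 3.79% + 1.2 × 4.05% = 8.6500%.
Total capital V = 4739 + 3400 = 8139.
Equity: weight = 4739/8139 = 0.5823; cost = 8.65%.
Debt: weight = 3400/8139 = 0.4177; after-tax cost = 4.5% × (1 − 29%) = 3.1950%.
WACC = 0.5823 × 8.6500% + 0.4177 × 3.1950% = 6.3712%.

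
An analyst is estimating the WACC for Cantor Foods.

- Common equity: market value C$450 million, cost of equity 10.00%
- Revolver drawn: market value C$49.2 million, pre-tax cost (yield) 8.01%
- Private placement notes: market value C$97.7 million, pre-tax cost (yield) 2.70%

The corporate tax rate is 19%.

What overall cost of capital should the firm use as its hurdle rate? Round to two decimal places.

8.43%

Total capital V = 450 + 49.2 + 97.7 = 596.9.
Equity: weight = 450/596.9 = 0.7539; cost = 10%.
Revolver drawn: weight = 49.2/596.9 = 0.0824; after-tax cost = 8.01% × (1 − 19%) = 6.4881%.
Private placement notes: weight = 97.7/596.9 = 0.1637; after-tax cost = 2.7% × (1 − 19%) = 2.1870%.
WACC = 0.7539 × 10.0000% + 0.0824 × 6.4881% + 0.1637 × 2.1870% = 8.4317%.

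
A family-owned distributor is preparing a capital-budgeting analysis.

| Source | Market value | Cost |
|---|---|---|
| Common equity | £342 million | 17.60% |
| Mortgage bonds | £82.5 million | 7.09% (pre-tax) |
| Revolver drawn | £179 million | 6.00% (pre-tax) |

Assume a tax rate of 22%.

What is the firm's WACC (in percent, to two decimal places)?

Total capital V = 342 + 82.5 + 179 = 603.5.
Equity: weight = 342/603.5 = 0.5667; cost = 17.6%.
Mortgage bonds: weight = 82.5/603.5 = 0.1367; after-tax cost = 7.09% × (1 − 22%) = 5.5302%.
Revolver drawn: weight = 179/603.5 = 0.2966; after-tax cost = 6% × (1 − 22%) = 4.6800%.
WACC = 0.5667 × 17.6000% + 0.1367 × 5.5302% + 0.2966 × 4.6800% = 12.1179%.

12.12%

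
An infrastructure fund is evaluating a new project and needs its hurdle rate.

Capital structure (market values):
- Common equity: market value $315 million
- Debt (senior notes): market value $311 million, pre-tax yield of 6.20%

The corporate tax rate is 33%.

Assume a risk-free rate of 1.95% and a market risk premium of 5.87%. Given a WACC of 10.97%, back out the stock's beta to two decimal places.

2.68

Total capital V = 315 + 311 = 626.
Equity weight = 315/626 = 0.5032.
Senior notes weight = 311/626 = 0.4968.
Debt contribution = 0.4968 × 6.2% × (1 − 33%) = 2.0637%.
Required equity contribution = 10.97% − 2.0637% = 8.9063%  ⇒  Re = 17.6994%.
CAPM: 17.6994% = 1.95% + β × 5.87%  ⇒  β = 2.6830.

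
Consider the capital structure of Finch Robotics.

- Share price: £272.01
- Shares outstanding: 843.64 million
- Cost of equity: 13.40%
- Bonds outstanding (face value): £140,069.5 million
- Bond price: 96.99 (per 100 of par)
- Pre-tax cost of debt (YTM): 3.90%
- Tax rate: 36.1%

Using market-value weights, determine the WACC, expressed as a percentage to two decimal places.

Market value of equity E = 272.01 × 843.64m = 229478.5164m. Market value of debt D = 140069.5m × 96.99/100 = 135853.40805m.
Total capital V = 229478.5164 + 135853.40805 = 365331.92445.
Equity: weight = 229478.5164/365331.92445 = 0.6281; cost = 13.4%.
Bonds outstanding: weight = 135853.40805/365331.92445 = 0.3719; after-tax cost = 3.9% × (1 − 36.1%) = 2.4921%.
WACC = 0.6281 × 13.4000% + 0.3719 × 2.4921% = 9.3438%.

9.34%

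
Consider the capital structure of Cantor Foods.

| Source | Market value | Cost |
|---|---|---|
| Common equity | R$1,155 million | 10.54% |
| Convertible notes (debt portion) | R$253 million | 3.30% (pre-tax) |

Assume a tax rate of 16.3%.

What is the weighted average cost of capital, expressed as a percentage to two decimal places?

Total capital V = 1155 + 253 = 1408.
Equity: weight = 1155/1408 = 0.8203; cost = 10.54%.
Convertible notes (debt portion): weight = 253/1408 = 0.1797; after-tax cost = 3.3% × (1 − 16.3%) = 2.7621%.
WACC = 0.8203 × 10.5400% + 0.1797 × 2.7621% = 9.1424%.

9.14%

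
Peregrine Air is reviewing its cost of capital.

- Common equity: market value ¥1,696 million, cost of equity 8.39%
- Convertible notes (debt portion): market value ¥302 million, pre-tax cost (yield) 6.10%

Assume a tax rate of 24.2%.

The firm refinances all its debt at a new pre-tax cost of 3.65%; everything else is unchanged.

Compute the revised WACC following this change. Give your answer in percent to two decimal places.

After the change:
Total capital V = 1696 + 302 = 1998.
Equity: weight = 1696/1998 = 0.8488; cost = 8.39%.
Convertible notes (debt portion): weight = 302/1998 = 0.1512; after-tax cost = 3.65% × (1 − 24.2%) = 2.7667%.
WACC = 0.8488 × 8.3900% + 0.1512 × 2.7667% = 7.5400%.

7.54%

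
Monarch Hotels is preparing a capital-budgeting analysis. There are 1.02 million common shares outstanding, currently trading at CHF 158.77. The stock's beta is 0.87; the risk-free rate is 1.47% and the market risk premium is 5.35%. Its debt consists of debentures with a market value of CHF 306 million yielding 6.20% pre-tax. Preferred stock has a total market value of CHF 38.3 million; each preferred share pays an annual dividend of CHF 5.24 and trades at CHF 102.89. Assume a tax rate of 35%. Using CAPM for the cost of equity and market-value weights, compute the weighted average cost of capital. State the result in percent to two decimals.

Cost of equity via CAPM: Re = 1.47% + 0.87 × 5.35% = 6.1245%.
Cost of preferred: Rp = 5.24 / 102.89 = 5.0928%.
Market value of equity E = 158.77 × 1.02m = 161.9454m.
Total capital V = 161.9454 + 38.3 + 306 = 506.2454.
Equity: weight = 161.9454/506.2454 = 0.3199; cost = 6.1245%.
Preferred: weight = 38.3/506.2454 = 0.0757; cost = 5.0928%.
Debentures: weight = 306/506.2454 = 0.6044; after-tax cost = 6.2% × (1 − 35%) = 4.0300%.
WACC = 0.3199 × 6.1245% + 0.0757 × 5.0928% + 0.6044 × 4.0300% = 4.7804%.

4.78%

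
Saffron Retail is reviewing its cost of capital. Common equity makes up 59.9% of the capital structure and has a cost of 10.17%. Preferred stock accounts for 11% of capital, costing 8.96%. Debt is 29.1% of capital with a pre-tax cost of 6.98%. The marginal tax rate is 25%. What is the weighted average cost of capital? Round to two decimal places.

8.60%

After-tax cost of debt = 6.98% × (1 − 25%) = 5.2350%.
WACC = 0.599 × 10.1700% + 0.110 × 8.9600% + 0.291 × 5.2350% = 8.6008%.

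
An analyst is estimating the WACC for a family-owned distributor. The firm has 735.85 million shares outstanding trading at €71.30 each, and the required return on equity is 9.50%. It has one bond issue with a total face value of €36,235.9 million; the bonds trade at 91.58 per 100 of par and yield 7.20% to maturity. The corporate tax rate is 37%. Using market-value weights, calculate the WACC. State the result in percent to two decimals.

7.58%

Market value of equity E = 71.3 × 735.85m = 52466.105m. Market value of debt D = 36235.9m × 91.58/100 = 33184.83722m.
Total capital V = 52466.105 + 33184.83722 = 85650.94222.
Equity: weight = 52466.105/85650.94222 = 0.6126; cost = 9.5%.
Bonds outstanding: weight = 33184.83722/85650.94222 = 0.3874; after-tax cost = 7.2% × (1 − 37%) = 4.5360%.
WACC = 0.6126 × 9.5000% + 0.3874 × 4.5360% = 7.5767%.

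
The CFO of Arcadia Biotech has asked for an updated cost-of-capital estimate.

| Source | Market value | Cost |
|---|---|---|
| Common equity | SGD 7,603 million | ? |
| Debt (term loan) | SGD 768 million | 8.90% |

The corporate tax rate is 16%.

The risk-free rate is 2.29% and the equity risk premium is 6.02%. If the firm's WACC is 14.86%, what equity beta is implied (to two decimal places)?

2.21

Total capital V = 7603 + 768 = 8371.
Equity weight = 7603/8371 = 0.9083.
Term loan weight = 768/8371 = 0.0917.
Debt contribution = 0.0917 × 8.9% × (1 − 16%) = 0.6859%.
Required equity contribution = 14.86% − 0.6859% = 14.1741%  ⇒  Re = 15.6059%.
CAPM: 15.6059% = 2.29% + β × 6.02%  ⇒  β = 2.2119.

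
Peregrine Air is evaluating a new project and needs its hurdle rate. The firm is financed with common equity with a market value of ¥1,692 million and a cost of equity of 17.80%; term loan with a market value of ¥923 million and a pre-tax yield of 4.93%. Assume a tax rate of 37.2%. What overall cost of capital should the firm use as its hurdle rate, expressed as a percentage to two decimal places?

12.61%

Total capital V = 1692 + 923 = 2615.
Equity: weight = 1692/2615 = 0.6470; cost = 17.8%.
Term loan: weight = 923/2615 = 0.3530; after-tax cost = 4.93% × (1 − 37.2%) = 3.0960%.
WACC = 0.6470 × 17.8000% + 0.3530 × 3.0960% = 12.6100%.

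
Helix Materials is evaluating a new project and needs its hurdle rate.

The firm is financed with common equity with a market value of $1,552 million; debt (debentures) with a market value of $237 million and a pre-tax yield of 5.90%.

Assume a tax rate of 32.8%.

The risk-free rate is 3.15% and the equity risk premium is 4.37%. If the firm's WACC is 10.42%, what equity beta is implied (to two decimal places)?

1.89

Total capital V = 1552 + 237 = 1789.
Equity weight = 1552/1789 = 0.8675.
Debentures weight = 237/1789 = 0.1325.
Debt contribution = 0.1325 × 5.9% × (1 − 32.8%) = 0.5252%.
Required equity contribution = 10.42% − 0.5252% = 9.8948%  ⇒  Re = 11.4057%.
CAPM: 11.4057% = 3.15% + β × 4.37%  ⇒  β = 1.8892.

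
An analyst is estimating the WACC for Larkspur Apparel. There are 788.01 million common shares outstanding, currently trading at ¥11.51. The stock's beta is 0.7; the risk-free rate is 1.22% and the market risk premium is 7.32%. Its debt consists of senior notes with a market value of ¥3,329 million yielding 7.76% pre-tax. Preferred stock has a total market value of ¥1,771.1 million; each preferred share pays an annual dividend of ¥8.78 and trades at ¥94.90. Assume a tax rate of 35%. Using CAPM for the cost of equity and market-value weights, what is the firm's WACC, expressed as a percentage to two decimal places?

Cost of equity via CAPM: Re = 1.22% + 0.7 × 7.32% = 6.3440%.
Cost of preferred: Rp = 8.78 / 94.9 = 9.2518%.
Market value of equity E = 11.51 × 788.01m = 9069.9951m.
Total capital V = 9069.9951 + 1771.1 + 3329 = 14170.0951.
Equity: weight = 9069.9951/14170.0951 = 0.6401; cost = 6.344%.
Preferred: weight = 1771.1/14170.0951 = 0.1250; cost = 9.2518%.
Senior notes: weight = 3329/14170.0951 = 0.2349; after-tax cost = 7.76% × (1 − 35%) = 5.0440%.
WACC = 0.6401 × 6.3440% + 0.1250 × 9.2518% + 0.2349 × 5.0440% = 6.4020%.

6.40%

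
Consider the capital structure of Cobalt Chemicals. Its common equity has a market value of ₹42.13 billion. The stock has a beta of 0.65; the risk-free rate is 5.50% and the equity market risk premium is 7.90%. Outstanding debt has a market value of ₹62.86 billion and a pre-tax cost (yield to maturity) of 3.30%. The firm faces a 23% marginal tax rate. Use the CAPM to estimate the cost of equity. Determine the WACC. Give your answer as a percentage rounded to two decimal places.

5.79%

Cost of equity via CAPM: Re = 5.5% + 0.65 × 7.9% = 10.6350%.
Total capital V = 42.13 + 62.86 = 104.99.
Equity: weight = 42.13/104.99 = 0.4013; cost = 10.635%.
Debt: weight = 62.86/104.99 = 0.5987; after-tax cost = 3.3% × (1 − 23%) = 2.5410%.
WACC = 0.4013 × 10.6350% + 0.5987 × 2.5410% = 5.7889%.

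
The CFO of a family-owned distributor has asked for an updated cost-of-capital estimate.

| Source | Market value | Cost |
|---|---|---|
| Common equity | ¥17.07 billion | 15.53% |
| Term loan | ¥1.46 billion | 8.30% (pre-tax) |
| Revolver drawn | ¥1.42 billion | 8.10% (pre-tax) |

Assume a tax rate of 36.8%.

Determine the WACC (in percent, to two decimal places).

14.04%

Total capital V = 17.07 + 1.46 + 1.42 = 19.95.
Equity: weight = 17.07/19.95 = 0.8556; cost = 15.53%.
Term loan: weight = 1.46/19.95 = 0.0732; after-tax cost = 8.3% × (1 − 36.8%) = 5.2456%.
Revolver drawn: weight = 1.42/19.95 = 0.0712; after-tax cost = 8.1% × (1 − 36.8%) = 5.1192%.
WACC = 0.8556 × 15.5300% + 0.0732 × 5.2456% + 0.0712 × 5.1192% = 14.0363%.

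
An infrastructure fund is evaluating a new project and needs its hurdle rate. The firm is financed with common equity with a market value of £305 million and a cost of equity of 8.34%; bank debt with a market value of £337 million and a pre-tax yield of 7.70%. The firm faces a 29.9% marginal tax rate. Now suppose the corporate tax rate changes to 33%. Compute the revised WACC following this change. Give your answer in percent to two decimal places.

6.67%

After the change:
Total capital V = 305 + 337 = 642.
Equity: weight = 305/642 = 0.4751; cost = 8.34%.
Bank debt: weight = 337/642 = 0.5249; after-tax cost = 7.7% × (1 − 33%) = 5.1590%.
WACC = 0.4751 × 8.3400% + 0.5249 × 5.1590% = 6.6702%.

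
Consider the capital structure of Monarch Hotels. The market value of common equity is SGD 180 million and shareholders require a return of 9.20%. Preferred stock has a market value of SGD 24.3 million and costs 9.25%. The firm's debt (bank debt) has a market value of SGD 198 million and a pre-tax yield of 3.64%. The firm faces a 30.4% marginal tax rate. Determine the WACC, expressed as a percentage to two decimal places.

5.92%

Total capital V = 180 + 24.3 + 198 = 402.3.
Equity: weight = 180/402.3 = 0.4474; cost = 9.2%.
Preferred: weight = 24.3/402.3 = 0.0604; cost = 9.25%.
Bank debt: weight = 198/402.3 = 0.4922; after-tax cost = 3.64% × (1 − 30.4%) = 2.5334%.
WACC = 0.4474 × 9.2000% + 0.0604 × 9.2500% + 0.4922 × 2.5334% = 5.9219%.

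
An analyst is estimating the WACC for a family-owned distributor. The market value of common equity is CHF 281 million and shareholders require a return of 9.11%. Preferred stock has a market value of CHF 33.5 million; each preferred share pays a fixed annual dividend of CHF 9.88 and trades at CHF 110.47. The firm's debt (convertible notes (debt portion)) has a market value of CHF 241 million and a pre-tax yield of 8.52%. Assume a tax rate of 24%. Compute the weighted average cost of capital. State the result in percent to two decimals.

7.96%

Cost of preferred: Rp = 9.88 / 110.47 = 8.9436%.
Total capital V = 281 + 33.5 + 241 = 555.5.
Equity: weight = 281/555.5 = 0.5059; cost = 9.11%.
Preferred: weight = 33.5/555.5 = 0.0603; cost = 8.9436%.
Convertible notes (debt portion): weight = 241/555.5 = 0.4338; after-tax cost = 8.52% × (1 − 24%) = 6.4752%.
WACC = 0.5059 × 9.1100% + 0.0603 × 8.9436% + 0.4338 × 6.4752% = 7.9569%.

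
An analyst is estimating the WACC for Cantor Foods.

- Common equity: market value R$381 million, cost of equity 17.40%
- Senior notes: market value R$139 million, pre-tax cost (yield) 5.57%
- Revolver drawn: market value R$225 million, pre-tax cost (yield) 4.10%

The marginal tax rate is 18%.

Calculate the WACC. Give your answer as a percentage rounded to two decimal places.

Total capital V = 381 + 139 + 225 = 745.
Equity: weight = 381/745 = 0.5114; cost = 17.4%.
Senior notes: weight = 139/745 = 0.1866; after-tax cost = 5.57% × (1 − 18%) = 4.5674%.
Revolver drawn: weight = 225/745 = 0.3020; after-tax cost = 4.1% × (1 − 18%) = 3.3620%.
WACC = 0.5114 × 17.4000% + 0.1866 × 4.5674% + 0.3020 × 3.3620% = 10.7661%.

10.77%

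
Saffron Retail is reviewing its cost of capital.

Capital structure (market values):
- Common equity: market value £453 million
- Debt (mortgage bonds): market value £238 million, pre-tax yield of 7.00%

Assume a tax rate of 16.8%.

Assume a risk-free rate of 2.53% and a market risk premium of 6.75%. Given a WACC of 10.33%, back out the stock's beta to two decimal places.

1.51

Total capital V = 453 + 238 = 691.
Equity weight = 453/691 = 0.6556.
Mortgage bonds weight = 238/691 = 0.3444.
Debt contribution = 0.3444 × 7% × (1 − 16.8%) = 2.0060%.
Required equity contribution = 10.33% − 2.0060% = 8.3240%  ⇒  Re = 12.6974%.
CAPM: 12.6974% = 2.53% + β × 6.75%  ⇒  β = 1.5063.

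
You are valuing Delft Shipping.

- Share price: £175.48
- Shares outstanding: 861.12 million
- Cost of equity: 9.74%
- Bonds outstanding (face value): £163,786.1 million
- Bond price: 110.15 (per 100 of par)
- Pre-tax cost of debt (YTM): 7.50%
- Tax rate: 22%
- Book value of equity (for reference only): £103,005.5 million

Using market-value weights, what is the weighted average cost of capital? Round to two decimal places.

Market value of equity E = 175.48 × 861.12m = 151109.3376m. Market value of debt D = 163786.1m × 110.15/100 = 180410.38915m.
Total capital V = 151109.3376 + 180410.38915 = 331519.72675.
Equity: weight = 151109.3376/331519.72675 = 0.4558; cost = 9.74%.
Bonds outstanding: weight = 180410.38915/331519.72675 = 0.5442; after-tax cost = 7.5% × (1 − 22%) = 5.8500%.
WACC = 0.4558 × 9.7400% + 0.5442 × 5.8500% = 7.6231%.

7.62%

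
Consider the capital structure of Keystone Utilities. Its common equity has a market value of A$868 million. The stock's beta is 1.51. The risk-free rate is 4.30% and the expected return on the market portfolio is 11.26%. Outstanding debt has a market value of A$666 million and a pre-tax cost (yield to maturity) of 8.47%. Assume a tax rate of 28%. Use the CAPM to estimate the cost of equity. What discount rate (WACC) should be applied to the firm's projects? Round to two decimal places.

Market risk premium = 11.26% − 4.3% = 6.96%.
Cost of equity via CAPM: Re = 4.3% + 1.51 × 6.96% = 14.8096%.
Total capital V = 868 + 666 = 1534.
Equity: weight = 868/1534 = 0.5658; cost = 14.8096%.
Debt: weight = 666/1534 = 0.4342; after-tax cost = 8.47% × (1 − 28%) = 6.0984%.
WACC = 0.5658 × 14.8096% + 0.4342 × 6.0984% = 11.0276%.

11.03%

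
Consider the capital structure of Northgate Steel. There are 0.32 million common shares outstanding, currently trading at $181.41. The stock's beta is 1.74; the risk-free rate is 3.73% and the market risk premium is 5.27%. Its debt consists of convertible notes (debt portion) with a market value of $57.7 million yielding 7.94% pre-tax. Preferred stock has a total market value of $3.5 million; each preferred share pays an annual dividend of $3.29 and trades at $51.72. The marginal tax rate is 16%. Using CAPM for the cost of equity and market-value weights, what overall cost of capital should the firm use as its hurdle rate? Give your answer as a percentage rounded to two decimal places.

9.69%

Cost of equity via CAPM: Re = 3.73% + 1.74 × 5.27% = 12.8998%.
Cost of preferred: Rp = 3.29 / 51.72 = 6.3612%.
Market value of equity E = 181.41 × 0.32m = 58.0512m.
Total capital V = 58.0512 + 3.5 + 57.7 = 119.2512.
Equity: weight = 58.0512/119.2512 = 0.4868; cost = 12.8998%.
Preferred: weight = 3.5/119.2512 = 0.0293; cost = 6.3612%.
Convertible notes (debt portion): weight = 57.7/119.2512 = 0.4839; after-tax cost = 7.94% × (1 − 16%) = 6.6696%.
WACC = 0.4868 × 12.8998% + 0.0293 × 6.3612% + 0.4839 × 6.6696% = 9.6934%.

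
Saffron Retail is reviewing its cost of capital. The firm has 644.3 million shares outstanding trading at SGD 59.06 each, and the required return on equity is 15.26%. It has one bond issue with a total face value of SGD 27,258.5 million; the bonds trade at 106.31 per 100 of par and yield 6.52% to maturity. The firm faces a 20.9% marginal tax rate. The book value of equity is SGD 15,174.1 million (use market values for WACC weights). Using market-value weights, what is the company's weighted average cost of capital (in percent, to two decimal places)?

Market value of equity E = 59.06 × 644.3m = 38052.358m. Market value of debt D = 27258.5m × 106.31/100 = 28978.51135m.
Total capital V = 38052.358 + 28978.51135 = 67030.86935.
Equity: weight = 38052.358/67030.86935 = 0.5677; cost = 15.26%.
Bonds outstanding: weight = 28978.51135/67030.86935 = 0.4323; after-tax cost = 6.52% × (1 − 20.9%) = 5.1573%.
WACC = 0.5677 × 15.2600% + 0.4323 × 5.1573% = 10.8925%.

10.89%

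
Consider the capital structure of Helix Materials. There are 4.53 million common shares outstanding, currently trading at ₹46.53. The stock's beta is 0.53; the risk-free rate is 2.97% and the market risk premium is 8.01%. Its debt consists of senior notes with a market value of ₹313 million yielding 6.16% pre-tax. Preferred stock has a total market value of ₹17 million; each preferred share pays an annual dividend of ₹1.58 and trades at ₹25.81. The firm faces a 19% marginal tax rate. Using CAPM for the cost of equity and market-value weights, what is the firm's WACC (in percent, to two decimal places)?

Cost of equity via CAPM: Re = 2.97% + 0.53 × 8.01% = 7.2153%.
Cost of preferred: Rp = 1.58 / 25.81 = 6.1217%.
Market value of equity E = 46.53 × 4.53m = 210.7809m.
Total capital V = 210.7809 + 17 + 313 = 540.7809.
Equity: weight = 210.7809/540.7809 = 0.3898; cost = 7.2153%.
Preferred: weight = 17/540.7809 = 0.0314; cost = 6.1217%.
Senior notes: weight = 313/540.7809 = 0.5788; after-tax cost = 6.16% × (1 − 19%) = 4.9896%.
WACC = 0.3898 × 7.2153% + 0.0314 × 6.1217% + 0.5788 × 4.9896% = 5.8927%.

5.89%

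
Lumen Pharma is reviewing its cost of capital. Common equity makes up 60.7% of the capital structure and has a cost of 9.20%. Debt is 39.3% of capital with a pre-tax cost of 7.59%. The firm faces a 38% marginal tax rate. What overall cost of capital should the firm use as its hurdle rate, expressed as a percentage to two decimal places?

7.43%

After-tax cost of debt = 7.59% × (1 − 38%) = 4.7058%.
WACC = 0.607 × 9.2000% + 0.393 × 4.7058% = 7.4338%.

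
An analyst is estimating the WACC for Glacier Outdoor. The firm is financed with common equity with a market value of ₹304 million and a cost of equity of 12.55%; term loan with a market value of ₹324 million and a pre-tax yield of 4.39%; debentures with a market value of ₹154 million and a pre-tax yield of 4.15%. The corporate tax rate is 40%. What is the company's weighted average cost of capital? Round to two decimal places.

6.46%

Total capital V = 304 + 324 + 154 = 782.
Equity: weight = 304/782 = 0.3887; cost = 12.55%.
Term loan: weight = 324/782 = 0.4143; after-tax cost = 4.39% × (1 − 40%) = 2.6340%.
Debentures: weight = 154/782 = 0.1969; after-tax cost = 4.15% × (1 − 40%) = 2.4900%.
WACC = 0.3887 × 12.5500% + 0.4143 × 2.6340% + 0.1969 × 2.4900% = 6.4605%.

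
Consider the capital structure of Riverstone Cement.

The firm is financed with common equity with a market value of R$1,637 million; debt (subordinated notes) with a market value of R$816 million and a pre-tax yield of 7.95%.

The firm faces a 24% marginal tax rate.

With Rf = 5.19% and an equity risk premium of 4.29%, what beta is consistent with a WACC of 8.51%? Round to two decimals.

1.06

Total capital V = 1637 + 816 = 2453.
Equity weight = 1637/2453 = 0.6673.
Subordinated notes weight = 816/2453 = 0.3327.
Debt contribution = 0.3327 × 7.95% × (1 − 24%) = 2.0099%.
Required equity contribution = 8.51% − 2.0099% = 6.5001%  ⇒  Re = 9.7402%.
CAPM: 9.7402% = 5.19% + β × 4.29%  ⇒  β = 1.0607.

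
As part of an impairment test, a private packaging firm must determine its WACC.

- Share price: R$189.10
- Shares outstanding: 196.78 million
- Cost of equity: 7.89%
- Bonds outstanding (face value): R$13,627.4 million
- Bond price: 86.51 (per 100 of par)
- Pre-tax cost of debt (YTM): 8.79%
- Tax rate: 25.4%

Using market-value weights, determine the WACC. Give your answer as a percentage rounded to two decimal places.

7.57%

Market value of equity E = 189.1 × 196.78m = 37211.098m. Market value of debt D = 13627.4m × 86.51/100 = 11789.06374m.
Total capital V = 37211.098 + 11789.06374 = 49000.16174.
Equity: weight = 37211.098/49000.16174 = 0.7594; cost = 7.89%.
Bonds outstanding: weight = 11789.06374/49000.16174 = 0.2406; after-tax cost = 8.79% × (1 − 25.4%) = 6.5573%.
WACC = 0.7594 × 7.8900% + 0.2406 × 6.5573% = 7.5694%.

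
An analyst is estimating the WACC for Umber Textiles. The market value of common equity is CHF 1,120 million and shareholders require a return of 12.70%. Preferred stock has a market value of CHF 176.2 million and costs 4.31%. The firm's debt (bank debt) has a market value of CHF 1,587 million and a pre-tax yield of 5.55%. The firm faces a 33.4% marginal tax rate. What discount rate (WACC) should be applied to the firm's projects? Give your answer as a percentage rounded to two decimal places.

Total capital V = 1120 + 176.2 + 1587 = 2883.2.
Equity: weight = 1120/2883.2 = 0.3885; cost = 12.7%.
Preferred: weight = 176.2/2883.2 = 0.0611; cost = 4.31%.
Bank debt: weight = 1587/2883.2 = 0.5504; after-tax cost = 5.55% × (1 − 33.4%) = 3.6963%.
WACC = 0.3885 × 12.7000% + 0.0611 × 4.3100% + 0.5504 × 3.6963% = 7.2314%.

7.23%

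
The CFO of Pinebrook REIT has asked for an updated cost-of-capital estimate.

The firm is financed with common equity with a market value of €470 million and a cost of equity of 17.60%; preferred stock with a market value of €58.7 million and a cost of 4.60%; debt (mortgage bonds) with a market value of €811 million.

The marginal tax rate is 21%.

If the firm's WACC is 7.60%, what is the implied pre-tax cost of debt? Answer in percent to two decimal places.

2.56%

Total capital V = 470 + 58.7 + 811 = 1339.7.
Equity weight = 470/1339.7 = 0.3508.
Preferred weight = 58.7/1339.7 = 0.0438.
Mortgage bonds weight = 811/1339.7 = 0.6054.
Equity contribution = 0.3508 × 17.6% = 6.1745%.
Preferred contribution = 0.0438 × 4.6% = 0.2016%.
Remaining for debt = 7.6% − 6.3761% = 1.2239%.
Rd × (1 − 21%) × 0.6054 = 1.2239%  ⇒  Rd = 2.5593%.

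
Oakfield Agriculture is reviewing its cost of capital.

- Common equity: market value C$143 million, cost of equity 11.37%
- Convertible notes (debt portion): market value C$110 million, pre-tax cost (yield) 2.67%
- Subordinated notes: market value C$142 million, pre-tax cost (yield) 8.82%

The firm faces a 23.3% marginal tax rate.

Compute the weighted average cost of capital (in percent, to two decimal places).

7.12%

Total capital V = 143 + 110 + 142 = 395.
Equity: weight = 143/395 = 0.3620; cost = 11.37%.
Convertible notes (debt portion): weight = 110/395 = 0.2785; after-tax cost = 2.67% × (1 − 23.3%) = 2.0479%.
Subordinated notes: weight = 142/395 = 0.3595; after-tax cost = 8.82% × (1 − 23.3%) = 6.7649%.
WACC = 0.3620 × 11.3700% + 0.2785 × 2.0479% + 0.3595 × 6.7649% = 7.1185%.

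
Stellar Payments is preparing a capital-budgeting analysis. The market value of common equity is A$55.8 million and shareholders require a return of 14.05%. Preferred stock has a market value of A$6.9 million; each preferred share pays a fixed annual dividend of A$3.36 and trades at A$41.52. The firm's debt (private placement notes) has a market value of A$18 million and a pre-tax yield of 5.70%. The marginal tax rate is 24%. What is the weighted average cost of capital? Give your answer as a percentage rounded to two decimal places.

11.37%

Cost of preferred: Rp = 3.36 / 41.52 = 8.0925%.
Total capital V = 55.8 + 6.9 + 18 = 80.7.
Equity: weight = 55.8/80.7 = 0.6914; cost = 14.05%.
Preferred: weight = 6.9/80.7 = 0.0855; cost = 8.0925%.
Private placement notes: weight = 18/80.7 = 0.2230; after-tax cost = 5.7% × (1 − 24%) = 4.3320%.
WACC = 0.6914 × 14.0500% + 0.0855 × 8.0925% + 0.2230 × 4.3320% = 11.3730%.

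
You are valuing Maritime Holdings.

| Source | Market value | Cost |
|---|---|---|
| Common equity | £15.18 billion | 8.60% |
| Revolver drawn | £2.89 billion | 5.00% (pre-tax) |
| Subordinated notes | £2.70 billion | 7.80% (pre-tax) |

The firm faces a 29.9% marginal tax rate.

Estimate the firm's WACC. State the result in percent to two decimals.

7.48%

Total capital V = 15.18 + 2.89 + 2.7 = 20.77.
Equity: weight = 15.18/20.77 = 0.7309; cost = 8.6%.
Revolver drawn: weight = 2.89/20.77 = 0.1391; after-tax cost = 5% × (1 − 29.9%) = 3.5050%.
Subordinated notes: weight = 2.7/20.77 = 0.1300; after-tax cost = 7.8% × (1 − 29.9%) = 5.4678%.
WACC = 0.7309 × 8.6000% + 0.1391 × 3.5050% + 0.1300 × 5.4678% = 7.4839%.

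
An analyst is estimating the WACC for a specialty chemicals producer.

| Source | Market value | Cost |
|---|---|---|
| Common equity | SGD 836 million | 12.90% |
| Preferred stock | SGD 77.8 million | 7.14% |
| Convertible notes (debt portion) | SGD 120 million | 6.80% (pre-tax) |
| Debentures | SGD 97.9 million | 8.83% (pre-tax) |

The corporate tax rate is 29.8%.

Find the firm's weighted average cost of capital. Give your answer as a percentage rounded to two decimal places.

11.06%

Total capital V = 836 + 77.8 + 120 + 97.9 = 1131.7.
Equity: weight = 836/1131.7 = 0.7387; cost = 12.9%.
Preferred: weight = 77.8/1131.7 = 0.0687; cost = 7.14%.
Convertible notes (debt portion): weight = 120/1131.7 = 0.1060; after-tax cost = 6.8% × (1 − 29.8%) = 4.7736%.
Debentures: weight = 97.9/1131.7 = 0.0865; after-tax cost = 8.83% × (1 − 29.8%) = 6.1987%.
WACC = 0.7387 × 12.9000% + 0.0687 × 7.1400% + 0.1060 × 4.7736% + 0.0865 × 6.1987% = 11.0626%.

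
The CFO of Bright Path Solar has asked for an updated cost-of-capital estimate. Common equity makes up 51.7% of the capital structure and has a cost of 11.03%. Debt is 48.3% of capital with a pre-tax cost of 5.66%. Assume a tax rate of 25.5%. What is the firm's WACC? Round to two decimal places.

After-tax cost of debt = 5.66% × (1 − 25.5%) = 4.2167%.
WACC = 0.517 × 11.0300% + 0.483 × 4.2167% = 7.7392%.

7.74%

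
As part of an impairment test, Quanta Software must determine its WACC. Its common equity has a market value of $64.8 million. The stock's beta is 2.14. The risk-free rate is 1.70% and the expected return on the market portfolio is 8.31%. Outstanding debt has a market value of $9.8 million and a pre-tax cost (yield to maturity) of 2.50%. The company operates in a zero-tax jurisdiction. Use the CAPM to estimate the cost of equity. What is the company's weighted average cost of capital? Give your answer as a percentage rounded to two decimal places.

14.09%

Market risk premium = 8.31% − 1.7% = 6.61%.
Cost of equity via CAPM: Re = 1.7% + 2.14 × 6.61% = 15.8454%.
Total capital V = 64.8 + 9.8 = 74.6.
Equity: weight = 64.8/74.6 = 0.8686; cost = 15.8454%.
Debt: weight = 9.8/74.6 = 0.1314; after-tax cost = 2.5% × (1 − 0%) = 2.5000%.
WACC = 0.8686 × 15.8454% + 0.1314 × 2.5000% = 14.0923%.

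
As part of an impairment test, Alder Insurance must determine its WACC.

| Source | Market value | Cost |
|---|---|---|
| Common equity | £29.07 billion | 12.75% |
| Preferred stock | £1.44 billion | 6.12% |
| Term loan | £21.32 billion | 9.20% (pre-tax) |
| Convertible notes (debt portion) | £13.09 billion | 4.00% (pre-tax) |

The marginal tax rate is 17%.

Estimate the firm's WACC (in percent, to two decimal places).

Total capital V = 29.07 + 1.44 + 21.32 + 13.09 = 64.92.
Equity: weight = 29.07/64.92 = 0.4478; cost = 12.75%.
Preferred: weight = 1.44/64.92 = 0.0222; cost = 6.12%.
Term loan: weight = 21.32/64.92 = 0.3284; after-tax cost = 9.2% × (1 − 17%) = 7.6360%.
Convertible notes (debt portion): weight = 13.09/64.92 = 0.2016; after-tax cost = 4% × (1 − 17%) = 3.3200%.
WACC = 0.4478 × 12.7500% + 0.0222 × 6.1200% + 0.3284 × 7.6360% + 0.2016 × 3.3200% = 9.0221%.

9.02%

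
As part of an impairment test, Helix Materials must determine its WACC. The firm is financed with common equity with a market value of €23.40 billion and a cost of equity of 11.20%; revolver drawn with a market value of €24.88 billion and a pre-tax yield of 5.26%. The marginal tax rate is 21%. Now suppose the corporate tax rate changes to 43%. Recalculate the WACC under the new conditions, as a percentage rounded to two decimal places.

After the change:
Total capital V = 23.4 + 24.88 = 48.28.
Equity: weight = 23.4/48.28 = 0.4847; cost = 11.2%.
Revolver drawn: weight = 24.88/48.28 = 0.5153; after-tax cost = 5.26% × (1 − 43%) = 2.9982%.
WACC = 0.4847 × 11.2000% + 0.5153 × 2.9982% = 6.9734%.

6.97%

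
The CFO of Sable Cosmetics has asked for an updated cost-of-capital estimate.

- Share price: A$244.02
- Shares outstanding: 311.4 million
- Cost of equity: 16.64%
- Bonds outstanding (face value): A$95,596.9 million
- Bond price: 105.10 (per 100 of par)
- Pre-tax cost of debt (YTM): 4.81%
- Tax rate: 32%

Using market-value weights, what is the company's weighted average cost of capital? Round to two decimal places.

Market value of equity E = 244.02 × 311.4m = 75987.828m. Market value of debt D = 95596.9m × 105.1/100 = 100472.3419m.
Total capital V = 75987.828 + 100472.3419 = 176460.1699.
Equity: weight = 75987.828/176460.1699 = 0.4306; cost = 16.64%.
Bonds outstanding: weight = 100472.3419/176460.1699 = 0.5694; after-tax cost = 4.81% × (1 − 32%) = 3.2708%.
WACC = 0.4306 × 16.6400% + 0.5694 × 3.2708% = 9.0279%.

9.03%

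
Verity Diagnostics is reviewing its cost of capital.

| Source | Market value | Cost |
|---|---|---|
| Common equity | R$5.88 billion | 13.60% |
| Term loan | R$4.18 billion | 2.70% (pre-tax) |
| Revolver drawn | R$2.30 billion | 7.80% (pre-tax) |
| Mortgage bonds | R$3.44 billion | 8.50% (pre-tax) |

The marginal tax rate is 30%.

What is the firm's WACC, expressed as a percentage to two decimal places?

7.65%

Total capital V = 5.88 + 4.18 + 2.3 + 3.44 = 15.8.
Equity: weight = 5.88/15.8 = 0.3722; cost = 13.6%.
Term loan: weight = 4.18/15.8 = 0.2646; after-tax cost = 2.7% × (1 − 30%) = 1.8900%.
Revolver drawn: weight = 2.3/15.8 = 0.1456; after-tax cost = 7.8% × (1 − 30%) = 5.4600%.
Mortgage bonds: weight = 3.44/15.8 = 0.2177; after-tax cost = 8.5% × (1 − 30%) = 5.9500%.
WACC = 0.3722 × 13.6000% + 0.2646 × 1.8900% + 0.1456 × 5.4600% + 0.2177 × 5.9500% = 7.6515%.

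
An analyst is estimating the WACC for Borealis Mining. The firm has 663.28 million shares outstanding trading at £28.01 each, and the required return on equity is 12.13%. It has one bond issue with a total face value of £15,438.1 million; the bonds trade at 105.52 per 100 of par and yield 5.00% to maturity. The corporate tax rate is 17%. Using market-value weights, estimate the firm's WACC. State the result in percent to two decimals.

Market value of equity E = 28.01 × 663.28m = 18578.4728m. Market value of debt D = 15438.1m × 105.52/100 = 16290.28312m.
Total capital V = 18578.4728 + 16290.28312 = 34868.75592.
Equity: weight = 18578.4728/34868.75592 = 0.5328; cost = 12.13%.
Bonds outstanding: weight = 16290.28312/34868.75592 = 0.4672; after-tax cost = 5% × (1 − 17%) = 4.1500%.
WACC = 0.5328 × 12.1300% + 0.4672 × 4.1500% = 8.4018%.

8.40%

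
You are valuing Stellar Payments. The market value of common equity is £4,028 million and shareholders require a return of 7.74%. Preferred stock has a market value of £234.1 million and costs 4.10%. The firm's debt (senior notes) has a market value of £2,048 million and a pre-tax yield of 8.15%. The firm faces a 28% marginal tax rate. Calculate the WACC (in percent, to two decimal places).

7.00%

Total capital V = 4028 + 234.1 + 2048 = 6310.1.
Equity: weight = 4028/6310.1 = 0.6383; cost = 7.74%.
Preferred: weight = 234.1/6310.1 = 0.0371; cost = 4.1%.
Senior notes: weight = 2048/6310.1 = 0.3246; after-tax cost = 8.15% × (1 − 28%) = 5.8680%.
WACC = 0.6383 × 7.7400% + 0.0371 × 4.1000% + 0.3246 × 5.8680% = 6.9974%.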